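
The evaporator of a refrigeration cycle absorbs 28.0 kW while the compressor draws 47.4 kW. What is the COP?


COP = Q_evap / W
COP = 28.0 / 47.4
COP = 0.591

0.591


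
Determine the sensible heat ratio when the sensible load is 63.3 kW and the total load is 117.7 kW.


SHR = Q_sensible / Q_total
SHR = 63.3 / 117.7
SHR = 0.538

0.538


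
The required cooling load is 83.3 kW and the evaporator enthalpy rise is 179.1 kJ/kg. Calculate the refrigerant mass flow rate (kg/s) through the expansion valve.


m_dot = Q / dh
m_dot = 83.3 / 179.1
m_dot = 0.4651 kg/s

0.4651


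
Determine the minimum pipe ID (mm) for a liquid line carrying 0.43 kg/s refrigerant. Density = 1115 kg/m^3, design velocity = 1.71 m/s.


A = m_dot / (rho * v) = 0.43 / (1115 * 1.71) = 0.0002255264469 m^2
d = sqrt(4*A/pi) * 1000
d = 16.9 mm

16.9


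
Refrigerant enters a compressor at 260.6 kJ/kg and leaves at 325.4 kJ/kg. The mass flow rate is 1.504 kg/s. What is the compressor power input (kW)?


dh = 325.4 - 260.6 = 64.8 kJ/kg
W = m_dot * dh = 1.504 * 64.8 = 97.46 kW

97.46


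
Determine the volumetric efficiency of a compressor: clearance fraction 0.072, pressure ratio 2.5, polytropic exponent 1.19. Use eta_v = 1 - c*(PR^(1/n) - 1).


PR^(1/n) = 2.5^(1/1.19) = 2.15974943
eta_v = 1 - 0.072 * (2.15974943 - 1)
eta_v = 0.9165

0.9165


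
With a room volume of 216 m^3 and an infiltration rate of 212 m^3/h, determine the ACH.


ACH = flow / volume
ACH = 212 / 216
ACH = 0.981

0.981


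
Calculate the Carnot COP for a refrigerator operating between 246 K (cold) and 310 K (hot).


dT = 310 - 246 = 64 K
COP_carnot = T_cold / dT = 246 / 64
COP_carnot = 3.844

3.844


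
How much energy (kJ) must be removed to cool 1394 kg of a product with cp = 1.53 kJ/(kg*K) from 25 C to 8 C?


dT = 25 - (8) = 17 K
Q = m * cp * dT = 1394 * 1.53 * 17
Q = 36258 kJ

36258


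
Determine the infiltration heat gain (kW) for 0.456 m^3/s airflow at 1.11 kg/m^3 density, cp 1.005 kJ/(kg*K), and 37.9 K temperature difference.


Q = V_dot * rho * cp * dT
Q = 0.456 * 1.11 * 1.005 * 37.9
Q = 19.279 kW

19.279


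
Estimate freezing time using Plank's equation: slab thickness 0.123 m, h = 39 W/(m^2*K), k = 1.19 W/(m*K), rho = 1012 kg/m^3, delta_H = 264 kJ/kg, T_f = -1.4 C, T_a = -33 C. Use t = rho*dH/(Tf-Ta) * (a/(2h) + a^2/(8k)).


dT = -1.4 - (-33) = 31.6 K
term1 = a/(2h) = 0.123/(2*39) = 0.001576923077
term2 = a^2/(8k) = 0.123^2/(8*1.19) = 0.001589180672
t = rho*dH*1000/dT * (term1 + term2)
t = 1012*264*1000/31.6 * (0.001576923077 + 0.001589180672)
t = 26768 s

26768


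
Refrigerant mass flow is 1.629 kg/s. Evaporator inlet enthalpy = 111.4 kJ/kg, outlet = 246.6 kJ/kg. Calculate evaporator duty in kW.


dh = 246.6 - 111.4 = 135.2 kJ/kg
Q_evap = m_dot * dh = 1.629 * 135.2
Q_evap = 220.24 kW

220.24


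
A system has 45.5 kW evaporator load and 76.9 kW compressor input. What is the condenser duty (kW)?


Q_cond = Q_evap + W
Q_cond = 45.5 + 76.9
Q_cond = 122.4 kW

122.4


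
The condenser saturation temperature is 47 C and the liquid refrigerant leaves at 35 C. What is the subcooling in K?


Subcooling = T_cond - T_liquid
Subcooling = 47 - 35
Subcooling = 12 K

12


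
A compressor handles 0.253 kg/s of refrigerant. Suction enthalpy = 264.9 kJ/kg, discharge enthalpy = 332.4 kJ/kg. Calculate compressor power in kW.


dh = 332.4 - 264.9 = 67.5 kJ/kg
W = m_dot * dh = 0.253 * 67.5 = 17.08 kW

17.08


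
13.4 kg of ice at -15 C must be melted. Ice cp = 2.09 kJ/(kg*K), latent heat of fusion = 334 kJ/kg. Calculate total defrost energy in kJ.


Sensible heat = cp * dT = 2.09 * 15 = 31.35 kJ/kg
Total per kg = 31.35 + 334 = 365.35 kJ/kg
Q = m * total = 13.4 * 365.35
Q = 4895.7 kJ

4895.7


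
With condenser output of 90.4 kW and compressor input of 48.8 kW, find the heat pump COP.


COP_hp = Q_cond / W
COP_hp = 90.4 / 48.8
COP_hp = 1.852

1.852


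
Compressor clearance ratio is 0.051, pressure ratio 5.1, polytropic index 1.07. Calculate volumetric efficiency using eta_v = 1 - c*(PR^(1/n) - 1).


PR^(1/n) = 5.1^(1/1.07) = 4.58437925
eta_v = 1 - 0.051 * (4.58437925 - 1)
eta_v = 0.8172

0.8172


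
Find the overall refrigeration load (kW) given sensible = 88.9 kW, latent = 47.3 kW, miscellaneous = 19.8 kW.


Q_total = Q_s + Q_l + Q_misc
Q_total = 88.9 + 47.3 + 19.8
Q_total = 156.0 kW

156.0


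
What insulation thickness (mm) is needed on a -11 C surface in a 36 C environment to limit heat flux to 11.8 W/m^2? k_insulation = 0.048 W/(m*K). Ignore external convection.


dT = 36 - (-11) = 47 K
thickness = k * dT / q_max * 1000
thickness = 0.048 * 47 / 11.8 * 1000
thickness = 191.2 mm

191.2


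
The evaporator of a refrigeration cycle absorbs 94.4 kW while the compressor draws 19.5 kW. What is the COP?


COP = Q_evap / W
COP = 94.4 / 19.5
COP = 4.841

4.841


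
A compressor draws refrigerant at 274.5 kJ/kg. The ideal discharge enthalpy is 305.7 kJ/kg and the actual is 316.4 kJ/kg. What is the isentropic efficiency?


dh_ideal = 305.7 - 274.5 = 31.2 kJ/kg
dh_actual = 316.4 - 274.5 = 41.9 kJ/kg
eta_s = dh_ideal / dh_actual = 31.2 / 41.9
eta_s = 0.7446

0.7446


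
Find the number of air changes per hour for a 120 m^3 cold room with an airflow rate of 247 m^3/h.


ACH = flow / volume
ACH = 247 / 120
ACH = 2.058

2.058


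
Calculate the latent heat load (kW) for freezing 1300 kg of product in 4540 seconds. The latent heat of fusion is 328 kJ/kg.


Q_lat = m * h_fg / t
Q_lat = 1300 * 328 / 4540
Q_lat = 93.92 kW

93.92


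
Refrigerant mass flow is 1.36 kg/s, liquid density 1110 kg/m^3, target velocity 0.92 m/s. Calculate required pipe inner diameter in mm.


A = m_dot / (rho * v) = 1.36 / (1110 * 0.92) = 0.001331766549 m^2
d = sqrt(4*A/pi) * 1000
d = 41.2 mm

41.2


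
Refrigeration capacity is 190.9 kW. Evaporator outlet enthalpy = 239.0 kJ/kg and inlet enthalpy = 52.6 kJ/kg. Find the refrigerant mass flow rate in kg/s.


dh = 239.0 - 52.6 = 186.4 kJ/kg
m_dot = Q / dh = 190.9 / 186.4 = 1.0241 kg/s

1.0241


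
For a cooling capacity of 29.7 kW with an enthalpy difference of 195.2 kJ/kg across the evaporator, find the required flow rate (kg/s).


m_dot = Q / dh
m_dot = 29.7 / 195.2
m_dot = 0.1522 kg/s

0.1522


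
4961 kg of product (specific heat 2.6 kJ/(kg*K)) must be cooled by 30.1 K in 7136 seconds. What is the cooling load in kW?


Q = m * cp * dT / t
Q = 4961 * 2.6 * 30.1 / 7136
Q = 54.407 kW

54.407


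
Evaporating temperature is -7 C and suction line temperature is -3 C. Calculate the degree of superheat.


Superheat = T_suction - T_evap
Superheat = -3 - (-7)
Superheat = 4 K

4


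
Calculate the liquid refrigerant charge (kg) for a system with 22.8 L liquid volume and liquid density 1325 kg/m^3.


Charge = V * rho / 1000
Charge = 22.8 * 1325 / 1000
Charge = 30.21 kg

30.21


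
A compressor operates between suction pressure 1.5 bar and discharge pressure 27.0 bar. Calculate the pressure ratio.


PR = P_high / P_low
PR = 27.0 / 1.5
PR = 18.0

18.0


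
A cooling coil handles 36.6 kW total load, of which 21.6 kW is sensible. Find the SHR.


SHR = Q_sensible / Q_total
SHR = 21.6 / 36.6
SHR = 0.59

0.59


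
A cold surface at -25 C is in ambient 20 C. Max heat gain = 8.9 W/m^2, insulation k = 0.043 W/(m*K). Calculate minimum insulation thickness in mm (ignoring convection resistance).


dT = 20 - (-25) = 45 K
thickness = k * dT / q_max * 1000
thickness = 0.043 * 45 / 8.9 * 1000
thickness = 217.4 mm

217.4


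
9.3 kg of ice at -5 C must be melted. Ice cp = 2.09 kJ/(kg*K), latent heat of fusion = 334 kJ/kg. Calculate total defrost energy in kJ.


Sensible heat = cp * dT = 2.09 * 5 = 10.45 kJ/kg
Total per kg = 10.45 + 334 = 344.45 kJ/kg
Q = m * total = 9.3 * 344.45
Q = 3203.4 kJ

3203.4


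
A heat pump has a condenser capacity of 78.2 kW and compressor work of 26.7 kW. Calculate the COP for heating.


COP_hp = Q_cond / W
COP_hp = 78.2 / 26.7
COP_hp = 2.929

2.929


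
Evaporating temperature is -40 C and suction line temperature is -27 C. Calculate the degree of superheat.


Superheat = T_suction - T_evap
Superheat = -27 - (-40)
Superheat = 13 K

13


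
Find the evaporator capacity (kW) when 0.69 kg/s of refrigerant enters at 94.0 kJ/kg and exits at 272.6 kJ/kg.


dh = 272.6 - 94.0 = 178.6 kJ/kg
Q_evap = m_dot * dh = 0.69 * 178.6
Q_evap = 123.23 kW

123.23


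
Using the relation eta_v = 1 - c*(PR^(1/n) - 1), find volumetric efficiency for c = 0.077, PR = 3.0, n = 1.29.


PR^(1/n) = 3.0^(1/1.29) = 2.34348101
eta_v = 1 - 0.077 * (2.34348101 - 1)
eta_v = 0.8966

0.8966


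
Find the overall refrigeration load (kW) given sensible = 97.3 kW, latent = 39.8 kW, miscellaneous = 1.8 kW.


Q_total = Q_s + Q_l + Q_misc
Q_total = 97.3 + 39.8 + 1.8
Q_total = 138.9 kW

138.9


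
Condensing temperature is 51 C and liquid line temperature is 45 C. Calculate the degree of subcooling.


Subcooling = T_cond - T_liquid
Subcooling = 51 - 45
Subcooling = 6 K

6


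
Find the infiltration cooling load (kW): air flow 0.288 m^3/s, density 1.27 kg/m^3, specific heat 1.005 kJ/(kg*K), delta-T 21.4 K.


Q = V_dot * rho * cp * dT
Q = 0.288 * 1.27 * 1.005 * 21.4
Q = 7.866 kW

7.866


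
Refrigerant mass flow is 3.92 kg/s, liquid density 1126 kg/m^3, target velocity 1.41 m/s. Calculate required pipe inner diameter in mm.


A = m_dot / (rho * v) = 3.92 / (1126 * 1.41) = 0.00246904249 m^2
d = sqrt(4*A/pi) * 1000
d = 56.1 mm

56.1


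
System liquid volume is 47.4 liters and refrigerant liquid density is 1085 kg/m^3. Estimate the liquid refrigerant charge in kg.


Charge = V * rho / 1000
Charge = 47.4 * 1085 / 1000
Charge = 51.43 kg

51.43


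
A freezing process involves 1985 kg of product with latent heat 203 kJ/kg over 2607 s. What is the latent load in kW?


Q_lat = m * h_fg / t
Q_lat = 1985 * 203 / 2607
Q_lat = 154.57 kW

154.57


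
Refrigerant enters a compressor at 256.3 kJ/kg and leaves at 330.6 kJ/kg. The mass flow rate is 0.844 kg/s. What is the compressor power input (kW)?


dh = 330.6 - 256.3 = 74.3 kJ/kg
W = m_dot * dh = 0.844 * 74.3 = 62.71 kW

62.71


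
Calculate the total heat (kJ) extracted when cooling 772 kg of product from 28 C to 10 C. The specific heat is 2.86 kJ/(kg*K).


dT = 28 - (10) = 18 K
Q = m * cp * dT = 772 * 2.86 * 18
Q = 39743 kJ

39743


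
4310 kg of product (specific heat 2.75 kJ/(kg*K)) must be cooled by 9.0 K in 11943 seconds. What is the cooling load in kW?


Q = m * cp * dT / t
Q = 4310 * 2.75 * 9.0 / 11943
Q = 8.932 kW

8.932


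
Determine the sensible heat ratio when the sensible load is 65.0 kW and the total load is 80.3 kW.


SHR = Q_sensible / Q_total
SHR = 65.0 / 80.3
SHR = 0.809

0.809


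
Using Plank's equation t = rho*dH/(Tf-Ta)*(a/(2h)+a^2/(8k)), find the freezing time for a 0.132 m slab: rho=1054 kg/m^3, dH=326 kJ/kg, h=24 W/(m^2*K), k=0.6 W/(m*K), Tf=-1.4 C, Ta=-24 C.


dT = -1.4 - (-24) = 22.6 K
term1 = a/(2h) = 0.132/(2*24) = 0.00275
term2 = a^2/(8k) = 0.132^2/(8*0.6) = 0.00363
t = rho*dH*1000/dT * (term1 + term2)
t = 1054*326*1000/22.6 * (0.00275 + 0.00363)
t = 97000 s

97000


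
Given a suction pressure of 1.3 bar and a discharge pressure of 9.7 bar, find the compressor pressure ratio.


PR = P_high / P_low
PR = 9.7 / 1.3
PR = 7.462

7.462


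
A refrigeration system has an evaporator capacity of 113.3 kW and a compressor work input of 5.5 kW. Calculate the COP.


COP = Q_evap / W
COP = 113.3 / 5.5
COP = 20.6

20.6


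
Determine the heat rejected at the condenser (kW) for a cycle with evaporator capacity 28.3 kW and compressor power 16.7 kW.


Q_cond = Q_evap + W
Q_cond = 28.3 + 16.7
Q_cond = 45.0 kW

45.0


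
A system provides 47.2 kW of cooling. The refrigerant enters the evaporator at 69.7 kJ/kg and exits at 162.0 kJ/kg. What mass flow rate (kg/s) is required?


dh = 162.0 - 69.7 = 92.3 kJ/kg
m_dot = Q / dh = 47.2 / 92.3 = 0.5114 kg/s

0.5114


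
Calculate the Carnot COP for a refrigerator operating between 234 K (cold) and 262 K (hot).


dT = 262 - 234 = 28 K
COP_carnot = T_cold / dT = 234 / 28
COP_carnot = 8.357

8.357


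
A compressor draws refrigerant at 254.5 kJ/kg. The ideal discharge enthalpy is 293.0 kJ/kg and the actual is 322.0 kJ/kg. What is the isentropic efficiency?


dh_ideal = 293.0 - 254.5 = 38.5 kJ/kg
dh_actual = 322.0 - 254.5 = 67.5 kJ/kg
eta_s = dh_ideal / dh_actual = 38.5 / 67.5
eta_s = 0.5704

0.5704


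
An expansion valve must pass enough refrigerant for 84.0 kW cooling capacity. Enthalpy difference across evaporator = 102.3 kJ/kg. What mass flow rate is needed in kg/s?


m_dot = Q / dh
m_dot = 84.0 / 102.3
m_dot = 0.8211 kg/s

0.8211


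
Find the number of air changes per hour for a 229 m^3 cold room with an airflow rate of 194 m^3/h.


ACH = flow / volume
ACH = 194 / 229
ACH = 0.847

0.847


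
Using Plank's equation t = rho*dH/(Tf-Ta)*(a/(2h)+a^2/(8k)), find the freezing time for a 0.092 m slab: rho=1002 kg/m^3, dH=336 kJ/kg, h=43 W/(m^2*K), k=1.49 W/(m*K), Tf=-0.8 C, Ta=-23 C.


dT = -0.8 - (-23) = 22.2 K
term1 = a/(2h) = 0.092/(2*43) = 0.001069767442
term2 = a^2/(8k) = 0.092^2/(8*1.49) = 0.0007100671141
t = rho*dH*1000/dT * (term1 + term2)
t = 1002*336*1000/22.2 * (0.001069767442 + 0.0007100671141)
t = 26992 s

26992


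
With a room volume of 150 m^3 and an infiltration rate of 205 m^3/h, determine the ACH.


ACH = flow / volume
ACH = 205 / 150
ACH = 1.367

1.367


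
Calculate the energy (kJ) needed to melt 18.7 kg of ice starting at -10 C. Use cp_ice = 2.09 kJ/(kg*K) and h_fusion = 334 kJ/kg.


Sensible heat = cp * dT = 2.09 * 10 = 20.9 kJ/kg
Total per kg = 20.9 + 334 = 354.9 kJ/kg
Q = m * total = 18.7 * 354.9
Q = 6636.6 kJ

6636.6


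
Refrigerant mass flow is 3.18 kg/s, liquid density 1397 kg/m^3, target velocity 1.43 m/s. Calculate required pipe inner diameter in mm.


A = m_dot / (rho * v) = 3.18 / (1397 * 1.43) = 0.001591822637 m^2
d = sqrt(4*A/pi) * 1000
d = 45.0 mm

45.0


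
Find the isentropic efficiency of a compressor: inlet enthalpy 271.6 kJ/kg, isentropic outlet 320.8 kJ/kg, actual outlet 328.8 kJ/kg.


dh_ideal = 320.8 - 271.6 = 49.2 kJ/kg
dh_actual = 328.8 - 271.6 = 57.2 kJ/kg
eta_s = dh_ideal / dh_actual = 49.2 / 57.2
eta_s = 0.8601

0.8601


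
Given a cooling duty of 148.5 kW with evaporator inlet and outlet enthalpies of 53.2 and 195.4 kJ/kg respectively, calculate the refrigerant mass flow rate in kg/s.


dh = 195.4 - 53.2 = 142.2 kJ/kg
m_dot = Q / dh = 148.5 / 142.2 = 1.0443 kg/s

1.0443


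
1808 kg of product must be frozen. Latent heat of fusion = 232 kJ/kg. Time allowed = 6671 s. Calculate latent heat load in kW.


Q_lat = m * h_fg / t
Q_lat = 1808 * 232 / 6671
Q_lat = 62.88 kW

62.88


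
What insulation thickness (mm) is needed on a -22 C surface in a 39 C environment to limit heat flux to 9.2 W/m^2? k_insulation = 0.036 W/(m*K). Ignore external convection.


dT = 39 - (-22) = 61 K
thickness = k * dT / q_max * 1000
thickness = 0.036 * 61 / 9.2 * 1000
thickness = 238.7 mm

238.7


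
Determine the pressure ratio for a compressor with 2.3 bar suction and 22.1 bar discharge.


PR = P_high / P_low
PR = 22.1 / 2.3
PR = 9.609

9.609


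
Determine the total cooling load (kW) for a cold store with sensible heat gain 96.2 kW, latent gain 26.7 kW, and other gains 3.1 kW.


Q_total = Q_s + Q_l + Q_misc
Q_total = 96.2 + 26.7 + 3.1
Q_total = 126.0 kW

126.0


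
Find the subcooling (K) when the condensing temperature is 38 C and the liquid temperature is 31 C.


Subcooling = T_cond - T_liquid
Subcooling = 38 - 31
Subcooling = 7 K

7


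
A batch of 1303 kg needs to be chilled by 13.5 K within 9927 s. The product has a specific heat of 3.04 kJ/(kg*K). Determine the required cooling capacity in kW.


Q = m * cp * dT / t
Q = 1303 * 3.04 * 13.5 / 9927
Q = 5.387 kW

5.387


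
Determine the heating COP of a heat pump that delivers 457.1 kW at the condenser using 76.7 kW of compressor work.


COP_hp = Q_cond / W
COP_hp = 457.1 / 76.7
COP_hp = 5.96

5.96


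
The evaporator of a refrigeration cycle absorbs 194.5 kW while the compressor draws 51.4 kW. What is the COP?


COP = Q_evap / W
COP = 194.5 / 51.4
COP = 3.784

3.784


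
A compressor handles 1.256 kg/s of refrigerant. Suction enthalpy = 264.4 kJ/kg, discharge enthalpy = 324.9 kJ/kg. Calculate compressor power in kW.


dh = 324.9 - 264.4 = 60.5 kJ/kg
W = m_dot * dh = 1.256 * 60.5 = 75.99 kW

75.99


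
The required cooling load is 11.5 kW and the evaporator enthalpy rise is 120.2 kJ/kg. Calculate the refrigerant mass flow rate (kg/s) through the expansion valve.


m_dot = Q / dh
m_dot = 11.5 / 120.2
m_dot = 0.0957 kg/s

0.0957


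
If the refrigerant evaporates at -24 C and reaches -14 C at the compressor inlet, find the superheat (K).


Superheat = T_suction - T_evap
Superheat = -14 - (-24)
Superheat = 10 K

10


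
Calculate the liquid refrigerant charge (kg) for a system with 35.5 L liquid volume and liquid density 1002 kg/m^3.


Charge = V * rho / 1000
Charge = 35.5 * 1002 / 1000
Charge = 35.57 kg

35.57


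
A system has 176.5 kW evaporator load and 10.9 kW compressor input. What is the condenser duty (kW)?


Q_cond = Q_evap + W
Q_cond = 176.5 + 10.9
Q_cond = 187.4 kW

187.4


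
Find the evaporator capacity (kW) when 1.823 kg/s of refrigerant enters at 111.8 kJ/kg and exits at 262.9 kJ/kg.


dh = 262.9 - 111.8 = 151.1 kJ/kg
Q_evap = m_dot * dh = 1.823 * 151.1
Q_evap = 275.46 kW

275.46


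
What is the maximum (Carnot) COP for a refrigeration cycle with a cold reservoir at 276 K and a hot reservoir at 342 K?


dT = 342 - 276 = 66 K
COP_carnot = T_cold / dT = 276 / 66
COP_carnot = 4.182

4.182


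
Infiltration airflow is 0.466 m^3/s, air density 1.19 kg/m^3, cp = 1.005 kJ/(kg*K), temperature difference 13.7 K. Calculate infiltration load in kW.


Q = V_dot * rho * cp * dT
Q = 0.466 * 1.19 * 1.005 * 13.7
Q = 7.635 kW

7.635


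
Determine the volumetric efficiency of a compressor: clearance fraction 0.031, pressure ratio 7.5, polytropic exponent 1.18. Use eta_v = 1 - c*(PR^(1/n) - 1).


PR^(1/n) = 7.5^(1/1.18) = 5.51540415
eta_v = 1 - 0.031 * (5.51540415 - 1)
eta_v = 0.86

0.86


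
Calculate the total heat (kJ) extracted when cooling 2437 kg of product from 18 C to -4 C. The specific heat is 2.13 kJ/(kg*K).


dT = 18 - (-4) = 22 K
Q = m * cp * dT = 2437 * 2.13 * 22
Q = 114198 kJ

114198


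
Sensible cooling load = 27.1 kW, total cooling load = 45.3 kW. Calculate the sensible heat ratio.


SHR = Q_sensible / Q_total
SHR = 27.1 / 45.3
SHR = 0.598

0.598


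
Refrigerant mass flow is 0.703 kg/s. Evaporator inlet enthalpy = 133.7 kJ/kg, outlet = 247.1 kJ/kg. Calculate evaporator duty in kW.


dh = 247.1 - 133.7 = 113.4 kJ/kg
Q_evap = m_dot * dh = 0.703 * 113.4
Q_evap = 79.72 kW

79.72


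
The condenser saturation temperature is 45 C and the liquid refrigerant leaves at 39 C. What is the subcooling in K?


Subcooling = T_cond - T_liquid
Subcooling = 45 - 39
Subcooling = 6 K

6


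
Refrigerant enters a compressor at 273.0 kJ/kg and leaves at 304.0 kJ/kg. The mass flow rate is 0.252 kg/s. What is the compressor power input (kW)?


dh = 304.0 - 273.0 = 31.0 kJ/kg
W = m_dot * dh = 0.252 * 31.0 = 7.81 kW

7.81


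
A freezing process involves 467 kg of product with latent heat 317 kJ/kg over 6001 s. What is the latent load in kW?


Q_lat = m * h_fg / t
Q_lat = 467 * 317 / 6001
Q_lat = 24.67 kW

24.67


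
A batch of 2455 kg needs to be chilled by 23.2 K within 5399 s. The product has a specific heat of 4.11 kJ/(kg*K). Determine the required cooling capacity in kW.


Q = m * cp * dT / t
Q = 2455 * 4.11 * 23.2 / 5399
Q = 43.358 kW

43.358


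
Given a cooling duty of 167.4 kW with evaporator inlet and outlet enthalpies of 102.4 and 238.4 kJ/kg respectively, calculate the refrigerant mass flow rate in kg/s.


dh = 238.4 - 102.4 = 136.0 kJ/kg
m_dot = Q / dh = 167.4 / 136.0 = 1.2309 kg/s

1.2309


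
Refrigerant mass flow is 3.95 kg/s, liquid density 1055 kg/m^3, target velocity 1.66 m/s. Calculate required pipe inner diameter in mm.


A = m_dot / (rho * v) = 3.95 / (1055 * 1.66) = 0.002255467367 m^2
d = sqrt(4*A/pi) * 1000
d = 53.6 mm

53.6


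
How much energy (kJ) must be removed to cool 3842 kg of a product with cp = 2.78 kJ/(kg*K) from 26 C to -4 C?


dT = 26 - (-4) = 30 K
Q = m * cp * dT = 3842 * 2.78 * 30
Q = 320423 kJ

320423


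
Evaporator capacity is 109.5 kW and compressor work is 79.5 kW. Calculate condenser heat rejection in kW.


Q_cond = Q_evap + W
Q_cond = 109.5 + 79.5
Q_cond = 189.0 kW

189.0


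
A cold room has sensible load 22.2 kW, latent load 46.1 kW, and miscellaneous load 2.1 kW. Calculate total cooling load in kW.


Q_total = Q_s + Q_l + Q_misc
Q_total = 22.2 + 46.1 + 2.1
Q_total = 70.4 kW

70.4


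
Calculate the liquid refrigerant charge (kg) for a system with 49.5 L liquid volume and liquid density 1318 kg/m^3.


Charge = V * rho / 1000
Charge = 49.5 * 1318 / 1000
Charge = 65.24 kg

65.24


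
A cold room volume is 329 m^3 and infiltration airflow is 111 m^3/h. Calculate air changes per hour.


ACH = flow / volume
ACH = 111 / 329
ACH = 0.337

0.337


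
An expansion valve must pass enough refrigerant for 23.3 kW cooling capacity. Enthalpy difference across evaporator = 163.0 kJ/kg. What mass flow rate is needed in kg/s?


m_dot = Q / dh
m_dot = 23.3 / 163.0
m_dot = 0.1429 kg/s

0.1429


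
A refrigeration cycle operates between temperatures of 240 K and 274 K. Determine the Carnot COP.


dT = 274 - 240 = 34 K
COP_carnot = T_cold / dT = 240 / 34
COP_carnot = 7.059

7.059


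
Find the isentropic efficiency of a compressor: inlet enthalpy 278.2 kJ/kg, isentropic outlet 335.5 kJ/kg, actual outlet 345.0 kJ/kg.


dh_ideal = 335.5 - 278.2 = 57.3 kJ/kg
dh_actual = 345.0 - 278.2 = 66.8 kJ/kg
eta_s = dh_ideal / dh_actual = 57.3 / 66.8
eta_s = 0.8578

0.8578


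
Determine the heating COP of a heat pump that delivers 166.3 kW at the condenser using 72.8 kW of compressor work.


COP_hp = Q_cond / W
COP_hp = 166.3 / 72.8
COP_hp = 2.284

2.284


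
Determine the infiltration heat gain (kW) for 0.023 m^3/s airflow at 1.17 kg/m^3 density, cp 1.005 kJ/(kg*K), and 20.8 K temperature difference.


Q = V_dot * rho * cp * dT
Q = 0.023 * 1.17 * 1.005 * 20.8
Q = 0.563 kW

0.563


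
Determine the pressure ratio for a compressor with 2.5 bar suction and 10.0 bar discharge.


PR = P_high / P_low
PR = 10.0 / 2.5
PR = 4.0

4.0


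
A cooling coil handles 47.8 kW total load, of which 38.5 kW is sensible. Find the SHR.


SHR = Q_sensible / Q_total
SHR = 38.5 / 47.8
SHR = 0.805

0.805


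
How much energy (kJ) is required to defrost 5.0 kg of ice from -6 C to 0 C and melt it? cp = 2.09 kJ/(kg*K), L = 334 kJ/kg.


Sensible heat = cp * dT = 2.09 * 6 = 12.54 kJ/kg
Total per kg = 12.54 + 334 = 346.54 kJ/kg
Q = m * total = 5.0 * 346.54
Q = 1732.7 kJ

1732.7


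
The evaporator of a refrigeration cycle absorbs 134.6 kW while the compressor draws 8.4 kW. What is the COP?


COP = Q_evap / W
COP = 134.6 / 8.4
COP = 16.024

16.024


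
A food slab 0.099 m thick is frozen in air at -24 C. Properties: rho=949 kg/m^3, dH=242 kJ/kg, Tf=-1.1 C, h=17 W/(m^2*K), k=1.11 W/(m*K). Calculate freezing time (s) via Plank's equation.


dT = -1.1 - (-24) = 22.9 K
term1 = a/(2h) = 0.099/(2*17) = 0.002911764706
term2 = a^2/(8k) = 0.099^2/(8*1.11) = 0.001103716216
t = rho*dH*1000/dT * (term1 + term2)
t = 949*242*1000/22.9 * (0.002911764706 + 0.001103716216)
t = 40270 s

40270


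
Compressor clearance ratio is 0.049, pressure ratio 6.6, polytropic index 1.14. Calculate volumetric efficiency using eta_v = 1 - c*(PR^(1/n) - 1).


PR^(1/n) = 6.6^(1/1.14) = 5.23477704
eta_v = 1 - 0.049 * (5.23477704 - 1)
eta_v = 0.7925

0.7925


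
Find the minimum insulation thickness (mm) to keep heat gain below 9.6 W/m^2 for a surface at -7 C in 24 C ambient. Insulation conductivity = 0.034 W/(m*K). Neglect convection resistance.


dT = 24 - (-7) = 31 K
thickness = k * dT / q_max * 1000
thickness = 0.034 * 31 / 9.6 * 1000
thickness = 109.8 mm

109.8


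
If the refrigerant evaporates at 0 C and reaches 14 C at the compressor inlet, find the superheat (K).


Superheat = T_suction - T_evap
Superheat = 14 - (0)
Superheat = 14 K

14


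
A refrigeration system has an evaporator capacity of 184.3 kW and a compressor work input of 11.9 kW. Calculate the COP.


COP = Q_evap / W
COP = 184.3 / 11.9
COP = 15.487

15.487


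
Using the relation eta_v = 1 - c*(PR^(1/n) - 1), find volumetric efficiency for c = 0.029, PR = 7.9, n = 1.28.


PR^(1/n) = 7.9^(1/1.28) = 5.0265634
eta_v = 1 - 0.029 * (5.0265634 - 1)
eta_v = 0.8832

0.8832


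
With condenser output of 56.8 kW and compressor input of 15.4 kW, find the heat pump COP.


COP_hp = Q_cond / W
COP_hp = 56.8 / 15.4
COP_hp = 3.688

3.688


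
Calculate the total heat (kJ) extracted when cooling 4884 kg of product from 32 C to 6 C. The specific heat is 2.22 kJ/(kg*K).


dT = 32 - (6) = 26 K
Q = m * cp * dT = 4884 * 2.22 * 26
Q = 281904 kJ

281904


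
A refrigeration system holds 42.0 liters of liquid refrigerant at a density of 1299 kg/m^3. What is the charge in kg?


Charge = V * rho / 1000
Charge = 42.0 * 1299 / 1000
Charge = 54.56 kg

54.56


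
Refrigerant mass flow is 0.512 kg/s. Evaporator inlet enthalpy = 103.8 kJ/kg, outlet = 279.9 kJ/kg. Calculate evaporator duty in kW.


dh = 279.9 - 103.8 = 176.1 kJ/kg
Q_evap = m_dot * dh = 0.512 * 176.1
Q_evap = 90.16 kW

90.16


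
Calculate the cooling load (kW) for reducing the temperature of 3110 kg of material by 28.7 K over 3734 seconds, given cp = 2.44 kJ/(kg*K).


Q = m * cp * dT / t
Q = 3110 * 2.44 * 28.7 / 3734
Q = 58.325 kW

58.325


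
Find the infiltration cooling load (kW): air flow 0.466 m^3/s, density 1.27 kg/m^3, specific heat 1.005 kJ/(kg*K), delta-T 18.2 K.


Q = V_dot * rho * cp * dT
Q = 0.466 * 1.27 * 1.005 * 18.2
Q = 10.825 kW

10.825


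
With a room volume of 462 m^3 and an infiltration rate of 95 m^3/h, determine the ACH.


ACH = flow / volume
ACH = 95 / 462
ACH = 0.206

0.206


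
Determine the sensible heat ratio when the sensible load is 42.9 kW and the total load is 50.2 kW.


SHR = Q_sensible / Q_total
SHR = 42.9 / 50.2
SHR = 0.855

0.855


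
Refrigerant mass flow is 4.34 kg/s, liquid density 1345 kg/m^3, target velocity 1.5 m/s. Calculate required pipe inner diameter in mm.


A = m_dot / (rho * v) = 4.34 / (1345 * 1.5) = 0.0021511772 m^2
d = sqrt(4*A/pi) * 1000
d = 52.3 mm

52.3


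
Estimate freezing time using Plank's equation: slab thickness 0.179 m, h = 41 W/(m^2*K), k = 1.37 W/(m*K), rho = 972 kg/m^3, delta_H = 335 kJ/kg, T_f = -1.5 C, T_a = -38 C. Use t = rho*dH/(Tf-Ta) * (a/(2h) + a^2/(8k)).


dT = -1.5 - (-38) = 36.5 K
term1 = a/(2h) = 0.179/(2*41) = 0.002182926829
term2 = a^2/(8k) = 0.179^2/(8*1.37) = 0.002923448905
t = rho*dH*1000/dT * (term1 + term2)
t = 972*335*1000/36.5 * (0.002182926829 + 0.002923448905)
t = 45554 s

45554


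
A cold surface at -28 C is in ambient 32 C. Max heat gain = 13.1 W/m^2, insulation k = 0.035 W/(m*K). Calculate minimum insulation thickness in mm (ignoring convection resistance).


dT = 32 - (-28) = 60 K
thickness = k * dT / q_max * 1000
thickness = 0.035 * 60 / 13.1 * 1000
thickness = 160.3 mm

160.3


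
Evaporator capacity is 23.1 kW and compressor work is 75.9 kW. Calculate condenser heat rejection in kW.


Q_cond = Q_evap + W
Q_cond = 23.1 + 75.9
Q_cond = 99.0 kW

99.0


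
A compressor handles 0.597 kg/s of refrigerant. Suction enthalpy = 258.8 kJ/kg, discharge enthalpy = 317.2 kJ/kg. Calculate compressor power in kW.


dh = 317.2 - 258.8 = 58.4 kJ/kg
W = m_dot * dh = 0.597 * 58.4 = 34.86 kW

34.86


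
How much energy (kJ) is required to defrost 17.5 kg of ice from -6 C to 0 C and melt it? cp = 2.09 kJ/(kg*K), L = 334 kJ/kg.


Sensible heat = cp * dT = 2.09 * 6 = 12.54 kJ/kg
Total per kg = 12.54 + 334 = 346.54 kJ/kg
Q = m * total = 17.5 * 346.54
Q = 6064.5 kJ

6064.5


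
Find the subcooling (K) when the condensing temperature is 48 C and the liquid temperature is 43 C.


Subcooling = T_cond - T_liquid
Subcooling = 48 - 43
Subcooling = 5 K

5


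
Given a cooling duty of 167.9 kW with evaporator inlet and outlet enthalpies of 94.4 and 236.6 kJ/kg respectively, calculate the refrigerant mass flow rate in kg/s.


dh = 236.6 - 94.4 = 142.2 kJ/kg
m_dot = Q / dh = 167.9 / 142.2 = 1.1807 kg/s

1.1807


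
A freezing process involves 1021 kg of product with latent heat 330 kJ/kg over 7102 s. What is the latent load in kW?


Q_lat = m * h_fg / t
Q_lat = 1021 * 330 / 7102
Q_lat = 47.44 kW

47.44


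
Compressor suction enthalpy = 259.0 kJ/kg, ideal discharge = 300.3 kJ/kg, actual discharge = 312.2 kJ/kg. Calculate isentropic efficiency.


dh_ideal = 300.3 - 259.0 = 41.3 kJ/kg
dh_actual = 312.2 - 259.0 = 53.2 kJ/kg
eta_s = dh_ideal / dh_actual = 41.3 / 53.2
eta_s = 0.7763

0.7763


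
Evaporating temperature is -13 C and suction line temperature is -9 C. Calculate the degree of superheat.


Superheat = T_suction - T_evap
Superheat = -9 - (-13)
Superheat = 4 K

4


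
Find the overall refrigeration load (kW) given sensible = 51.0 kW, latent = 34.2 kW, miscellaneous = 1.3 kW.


Q_total = Q_s + Q_l + Q_misc
Q_total = 51.0 + 34.2 + 1.3
Q_total = 86.5 kW

86.5


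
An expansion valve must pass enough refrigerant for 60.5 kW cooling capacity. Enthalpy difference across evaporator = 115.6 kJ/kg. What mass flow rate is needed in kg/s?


m_dot = Q / dh
m_dot = 60.5 / 115.6
m_dot = 0.5234 kg/s

0.5234


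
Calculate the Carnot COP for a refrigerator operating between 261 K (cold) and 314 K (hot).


dT = 314 - 261 = 53 K
COP_carnot = T_cold / dT = 261 / 53
COP_carnot = 4.925

4.925


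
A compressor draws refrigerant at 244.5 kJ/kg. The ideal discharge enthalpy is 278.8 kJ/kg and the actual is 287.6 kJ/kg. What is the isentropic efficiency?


dh_ideal = 278.8 - 244.5 = 34.3 kJ/kg
dh_actual = 287.6 - 244.5 = 43.1 kJ/kg
eta_s = dh_ideal / dh_actual = 34.3 / 43.1
eta_s = 0.7958

0.7958


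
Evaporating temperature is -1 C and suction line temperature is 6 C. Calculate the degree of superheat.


Superheat = T_suction - T_evap
Superheat = 6 - (-1)
Superheat = 7 K

7


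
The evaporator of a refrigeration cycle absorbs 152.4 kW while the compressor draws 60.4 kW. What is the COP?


COP = Q_evap / W
COP = 152.4 / 60.4
COP = 2.523

2.523


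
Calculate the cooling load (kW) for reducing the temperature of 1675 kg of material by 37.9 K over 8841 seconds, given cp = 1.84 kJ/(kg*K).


Q = m * cp * dT / t
Q = 1675 * 1.84 * 37.9 / 8841
Q = 13.212 kW

13.212


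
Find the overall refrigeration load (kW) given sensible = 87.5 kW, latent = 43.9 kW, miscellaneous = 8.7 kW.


Q_total = Q_s + Q_l + Q_misc
Q_total = 87.5 + 43.9 + 8.7
Q_total = 140.1 kW

140.1


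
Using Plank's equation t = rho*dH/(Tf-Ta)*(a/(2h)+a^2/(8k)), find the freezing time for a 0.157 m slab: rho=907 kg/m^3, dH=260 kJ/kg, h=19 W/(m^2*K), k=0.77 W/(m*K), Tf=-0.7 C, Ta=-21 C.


dT = -0.7 - (-21) = 20.3 K
term1 = a/(2h) = 0.157/(2*19) = 0.004131578947
term2 = a^2/(8k) = 0.157^2/(8*0.77) = 0.004001461039
t = rho*dH*1000/dT * (term1 + term2)
t = 907*260*1000/20.3 * (0.004131578947 + 0.004001461039)
t = 94479 s

94479


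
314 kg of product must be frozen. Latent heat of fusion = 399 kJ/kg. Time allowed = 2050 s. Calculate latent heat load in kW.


Q_lat = m * h_fg / t
Q_lat = 314 * 399 / 2050
Q_lat = 61.12 kW

61.12


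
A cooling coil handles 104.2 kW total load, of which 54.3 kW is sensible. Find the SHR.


SHR = Q_sensible / Q_total
SHR = 54.3 / 104.2
SHR = 0.521

0.521


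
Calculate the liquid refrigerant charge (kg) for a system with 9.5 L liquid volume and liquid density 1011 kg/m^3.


Charge = V * rho / 1000
Charge = 9.5 * 1011 / 1000
Charge = 9.6 kg

9.6


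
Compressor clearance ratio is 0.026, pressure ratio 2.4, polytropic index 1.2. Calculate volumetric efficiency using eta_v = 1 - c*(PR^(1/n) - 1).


PR^(1/n) = 2.4^(1/1.2) = 2.07416213
eta_v = 1 - 0.026 * (2.07416213 - 1)
eta_v = 0.9721

0.9721


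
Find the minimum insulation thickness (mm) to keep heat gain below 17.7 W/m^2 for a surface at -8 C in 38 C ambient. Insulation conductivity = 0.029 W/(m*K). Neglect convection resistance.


dT = 38 - (-8) = 46 K
thickness = k * dT / q_max * 1000
thickness = 0.029 * 46 / 17.7 * 1000
thickness = 75.4 mm

75.4


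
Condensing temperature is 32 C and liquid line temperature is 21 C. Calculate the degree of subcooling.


Subcooling = T_cond - T_liquid
Subcooling = 32 - 21
Subcooling = 11 K

11


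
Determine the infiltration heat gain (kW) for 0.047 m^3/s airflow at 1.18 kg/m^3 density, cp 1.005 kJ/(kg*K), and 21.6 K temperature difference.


Q = V_dot * rho * cp * dT
Q = 0.047 * 1.18 * 1.005 * 21.6
Q = 1.204 kW

1.204


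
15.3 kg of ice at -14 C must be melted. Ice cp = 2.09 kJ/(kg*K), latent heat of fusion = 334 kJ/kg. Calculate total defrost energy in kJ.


Sensible heat = cp * dT = 2.09 * 14 = 29.26 kJ/kg
Total per kg = 29.26 + 334 = 363.26 kJ/kg
Q = m * total = 15.3 * 363.26
Q = 5557.9 kJ

5557.9


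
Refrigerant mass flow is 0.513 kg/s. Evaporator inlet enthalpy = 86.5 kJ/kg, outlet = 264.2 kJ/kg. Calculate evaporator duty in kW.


dh = 264.2 - 86.5 = 177.7 kJ/kg
Q_evap = m_dot * dh = 0.513 * 177.7
Q_evap = 91.16 kW

91.16


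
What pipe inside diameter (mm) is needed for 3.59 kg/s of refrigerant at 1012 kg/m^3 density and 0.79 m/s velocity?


A = m_dot / (rho * v) = 3.59 / (1012 * 0.79) = 0.004490418772 m^2
d = sqrt(4*A/pi) * 1000
d = 75.6 mm

75.6


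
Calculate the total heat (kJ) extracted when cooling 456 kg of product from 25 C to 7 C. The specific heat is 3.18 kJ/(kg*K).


dT = 25 - (7) = 18 K
Q = m * cp * dT = 456 * 3.18 * 18
Q = 26101 kJ

26101


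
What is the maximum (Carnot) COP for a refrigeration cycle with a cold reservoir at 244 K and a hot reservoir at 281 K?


dT = 281 - 244 = 37 K
COP_carnot = T_cold / dT = 244 / 37
COP_carnot = 6.595

6.595


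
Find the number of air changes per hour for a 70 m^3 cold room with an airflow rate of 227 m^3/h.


ACH = flow / volume
ACH = 227 / 70
ACH = 3.243

3.243


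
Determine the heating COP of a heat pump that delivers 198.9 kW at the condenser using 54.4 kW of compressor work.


COP_hp = Q_cond / W
COP_hp = 198.9 / 54.4
COP_hp = 3.656

3.656


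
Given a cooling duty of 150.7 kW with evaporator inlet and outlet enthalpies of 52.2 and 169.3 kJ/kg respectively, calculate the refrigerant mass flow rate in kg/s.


dh = 169.3 - 52.2 = 117.1 kJ/kg
m_dot = Q / dh = 150.7 / 117.1 = 1.2869 kg/s

1.2869


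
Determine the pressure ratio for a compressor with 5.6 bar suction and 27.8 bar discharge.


PR = P_high / P_low
PR = 27.8 / 5.6
PR = 4.964

4.964


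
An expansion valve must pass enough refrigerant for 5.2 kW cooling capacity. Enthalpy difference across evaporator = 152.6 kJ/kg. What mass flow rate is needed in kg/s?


m_dot = Q / dh
m_dot = 5.2 / 152.6
m_dot = 0.0341 kg/s

0.0341


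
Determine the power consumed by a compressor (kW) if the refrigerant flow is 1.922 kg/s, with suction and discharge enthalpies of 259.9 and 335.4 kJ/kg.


dh = 335.4 - 259.9 = 75.5 kJ/kg
W = m_dot * dh = 1.922 * 75.5 = 145.11 kW

145.11


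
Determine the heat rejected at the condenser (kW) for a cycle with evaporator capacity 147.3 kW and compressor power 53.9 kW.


Q_cond = Q_evap + W
Q_cond = 147.3 + 53.9
Q_cond = 201.2 kW

201.2


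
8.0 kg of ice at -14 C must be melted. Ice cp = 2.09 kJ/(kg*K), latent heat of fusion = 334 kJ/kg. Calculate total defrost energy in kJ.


Sensible heat = cp * dT = 2.09 * 14 = 29.26 kJ/kg
Total per kg = 29.26 + 334 = 363.26 kJ/kg
Q = m * total = 8.0 * 363.26
Q = 2906.1 kJ

2906.1


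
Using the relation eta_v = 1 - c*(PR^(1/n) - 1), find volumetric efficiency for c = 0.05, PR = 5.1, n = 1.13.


PR^(1/n) = 5.1^(1/1.13) = 4.22832438
eta_v = 1 - 0.05 * (4.22832438 - 1)
eta_v = 0.8386

0.8386


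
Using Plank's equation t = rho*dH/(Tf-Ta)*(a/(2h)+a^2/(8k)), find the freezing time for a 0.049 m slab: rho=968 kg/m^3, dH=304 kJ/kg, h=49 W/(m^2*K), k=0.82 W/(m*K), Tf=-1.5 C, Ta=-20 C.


dT = -1.5 - (-20) = 18.5 K
term1 = a/(2h) = 0.049/(2*49) = 0.0005
term2 = a^2/(8k) = 0.049^2/(8*0.82) = 0.0003660060976
t = rho*dH*1000/dT * (term1 + term2)
t = 968*304*1000/18.5 * (0.0005 + 0.0003660060976)
t = 13775 s

13775


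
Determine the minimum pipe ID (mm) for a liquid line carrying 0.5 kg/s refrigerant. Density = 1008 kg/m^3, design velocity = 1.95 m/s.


A = m_dot / (rho * v) = 0.5 / (1008 * 1.95) = 0.0002543752544 m^2
d = sqrt(4*A/pi) * 1000
d = 18.0 mm

18.0


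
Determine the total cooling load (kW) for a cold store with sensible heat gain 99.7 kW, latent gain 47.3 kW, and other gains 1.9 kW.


Q_total = Q_s + Q_l + Q_misc
Q_total = 99.7 + 47.3 + 1.9
Q_total = 148.9 kW

148.9


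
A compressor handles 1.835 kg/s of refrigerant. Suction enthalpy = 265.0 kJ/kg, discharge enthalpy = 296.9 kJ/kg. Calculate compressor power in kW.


dh = 296.9 - 265.0 = 31.9 kJ/kg
W = m_dot * dh = 1.835 * 31.9 = 58.54 kW

58.54


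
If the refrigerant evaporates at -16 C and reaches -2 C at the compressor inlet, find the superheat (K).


Superheat = T_suction - T_evap
Superheat = -2 - (-16)
Superheat = 14 K

14


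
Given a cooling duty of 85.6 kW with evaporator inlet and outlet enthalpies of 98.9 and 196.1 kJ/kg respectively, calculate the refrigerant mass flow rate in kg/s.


dh = 196.1 - 98.9 = 97.2 kJ/kg
m_dot = Q / dh = 85.6 / 97.2 = 0.8807 kg/s

0.8807


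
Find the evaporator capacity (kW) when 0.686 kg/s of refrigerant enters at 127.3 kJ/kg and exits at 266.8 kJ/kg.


dh = 266.8 - 127.3 = 139.5 kJ/kg
Q_evap = m_dot * dh = 0.686 * 139.5
Q_evap = 95.7 kW

95.7


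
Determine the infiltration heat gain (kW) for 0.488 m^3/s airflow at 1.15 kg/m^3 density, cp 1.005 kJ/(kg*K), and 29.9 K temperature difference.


Q = V_dot * rho * cp * dT
Q = 0.488 * 1.15 * 1.005 * 29.9
Q = 16.864 kW

16.864


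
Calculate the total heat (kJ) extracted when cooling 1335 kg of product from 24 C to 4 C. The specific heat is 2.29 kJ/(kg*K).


dT = 24 - (4) = 20 K
Q = m * cp * dT = 1335 * 2.29 * 20
Q = 61143 kJ

61143


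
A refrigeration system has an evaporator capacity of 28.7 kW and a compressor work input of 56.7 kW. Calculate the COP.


COP = Q_evap / W
COP = 28.7 / 56.7
COP = 0.506

0.506


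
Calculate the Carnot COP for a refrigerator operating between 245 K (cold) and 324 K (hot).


dT = 324 - 245 = 79 K
COP_carnot = T_cold / dT = 245 / 79
COP_carnot = 3.101

3.101


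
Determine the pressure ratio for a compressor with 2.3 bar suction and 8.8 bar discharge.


PR = P_high / P_low
PR = 8.8 / 2.3
PR = 3.826

3.826


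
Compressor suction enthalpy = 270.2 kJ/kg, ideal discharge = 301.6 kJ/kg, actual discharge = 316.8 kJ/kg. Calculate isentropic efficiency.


dh_ideal = 301.6 - 270.2 = 31.4 kJ/kg
dh_actual = 316.8 - 270.2 = 46.6 kJ/kg
eta_s = dh_ideal / dh_actual = 31.4 / 46.6
eta_s = 0.6738

0.6738


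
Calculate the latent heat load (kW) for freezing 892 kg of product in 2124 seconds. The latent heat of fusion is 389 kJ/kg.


Q_lat = m * h_fg / t
Q_lat = 892 * 389 / 2124
Q_lat = 163.37 kW

163.37


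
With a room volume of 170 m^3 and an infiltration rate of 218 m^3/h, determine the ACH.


ACH = flow / volume
ACH = 218 / 170
ACH = 1.282

1.282
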